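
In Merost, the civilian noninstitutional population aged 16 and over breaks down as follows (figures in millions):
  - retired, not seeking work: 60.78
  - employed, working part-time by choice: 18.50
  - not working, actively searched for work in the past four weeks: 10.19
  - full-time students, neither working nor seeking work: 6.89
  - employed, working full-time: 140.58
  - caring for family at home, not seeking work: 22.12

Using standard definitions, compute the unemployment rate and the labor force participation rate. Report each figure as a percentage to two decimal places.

Unemployment rate ≈ 6.02%; labor force participation rate ≈ 65.34%.

Employed = 18.50 + 140.58 = 159.08 million.
Unemployed = 10.19 million.
Labor force = 159.08 + 10.19 = 169.27 million.
Not in labor force = 60.78 + 6.89 + 22.12 = 89.79 million (those not working and not actively searching are outside the labor force).
Civilian working-age population = 169.27 + 89.79 = 259.06 million.
Unemployment rate = 10.19 / 169.27 = 6.02%.
Labor force participation rate = 169.27 / 259.06 = 65.34%.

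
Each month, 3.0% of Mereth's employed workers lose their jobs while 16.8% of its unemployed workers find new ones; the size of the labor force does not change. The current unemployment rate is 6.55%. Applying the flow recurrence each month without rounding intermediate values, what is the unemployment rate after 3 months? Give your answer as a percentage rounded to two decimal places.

With a fixed labor force, u_{t+1} = u_t + s·(1−u_t) − f·u_t = u_t·(1−s−f) + s.
Here 1−s−f = 0.802 and s = 0.030.
u_1 = 0.065500 × 0.802 + 0.030 = 0.082531.
u_2 = 0.082531 × 0.802 + 0.030 = 0.096190.
u_3 = 0.096190 × 0.802 + 0.030 = 0.107144.

Unemployment rate after three months ≈ 10.71%.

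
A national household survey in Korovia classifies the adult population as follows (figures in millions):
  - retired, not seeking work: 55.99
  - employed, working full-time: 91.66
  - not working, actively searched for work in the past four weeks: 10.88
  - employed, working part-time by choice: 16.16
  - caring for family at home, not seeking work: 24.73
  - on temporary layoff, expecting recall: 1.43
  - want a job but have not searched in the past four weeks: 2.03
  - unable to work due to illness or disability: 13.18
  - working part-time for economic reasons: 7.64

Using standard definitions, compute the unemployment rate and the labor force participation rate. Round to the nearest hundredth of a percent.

Employed = 91.66 + 16.16 + 7.64 = 115.46 million (anyone who worked, including part-time for economic reasons, counts as employed).
Unemployed = 10.88 + 1.43 = 12.31 million (jobless and actively searching, or on temporary layoff).
Labor force = 115.46 + 12.31 = 127.77 million.
Not in labor force = 55.99 + 24.73 + 2.03 + 13.18 = 95.93 million (those not working and not actively searching are outside the labor force — including those who want a job but have given up searching).
Civilian working-age population = 127.77 + 95.93 = 223.70 million.
Unemployment rate = 12.31 / 127.77 = 9.63%.
Labor force participation rate = 127.77 / 223.70 = 57.12%.

Unemployment rate ≈ 9.63%; labor force participation rate ≈ 57.12%.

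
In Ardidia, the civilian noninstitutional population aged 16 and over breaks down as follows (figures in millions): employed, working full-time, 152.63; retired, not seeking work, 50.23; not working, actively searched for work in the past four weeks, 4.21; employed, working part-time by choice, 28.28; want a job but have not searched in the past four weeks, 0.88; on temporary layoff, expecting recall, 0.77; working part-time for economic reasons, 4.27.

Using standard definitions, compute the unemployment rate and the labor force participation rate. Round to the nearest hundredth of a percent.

Employed = 152.63 + 28.28 + 4.27 = 185.18 million (anyone who worked, including part-time for economic reasons, counts as employed).
Unemployed = 4.21 + 0.77 = 4.98 million (jobless and actively searching, or on temporary layoff).
Labor force = 185.18 + 4.98 = 190.16 million.
Not in labor force = 50.23 + 0.88 = 51.11 million (those not working and not actively searching are outside the labor force — including those who want a job but have given up searching).
Civilian working-age population = 190.16 + 51.11 = 241.27 million.
Unemployment rate = 4.98 / 190.16 = 2.62%.
Labor force participation rate = 190.16 / 241.27 = 78.82%.

Unemployment rate ≈ 2.62%; labor force participation rate ≈ 78.82%.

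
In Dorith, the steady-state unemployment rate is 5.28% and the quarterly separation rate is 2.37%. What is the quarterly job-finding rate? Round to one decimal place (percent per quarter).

Job-finding rate ≈ 42.5% per quarter.

From u* = s/(s+f): f = s·(1−u)/u.
f = 2.37 × (1 − 0.0528) / 0.0528 = 2.2449 / 0.0528 ≈ 42.5% per quarter.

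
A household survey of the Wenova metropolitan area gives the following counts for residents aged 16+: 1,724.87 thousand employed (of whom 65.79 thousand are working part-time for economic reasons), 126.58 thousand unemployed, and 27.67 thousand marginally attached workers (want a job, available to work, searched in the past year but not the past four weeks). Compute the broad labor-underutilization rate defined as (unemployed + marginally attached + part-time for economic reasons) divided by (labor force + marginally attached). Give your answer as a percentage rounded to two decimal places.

Broad underutilization rate ≈ 11.71%.

Labor force = 1,724.87 + 126.58 = 1,851.45 thousand.
Numerator = 126.58 + 27.67 + 65.79 = 220.04 thousand.
Denominator = 1,851.45 + 27.67 = 1,879.12 thousand.
Broad rate = 220.04 / 1,879.12 = 11.71%.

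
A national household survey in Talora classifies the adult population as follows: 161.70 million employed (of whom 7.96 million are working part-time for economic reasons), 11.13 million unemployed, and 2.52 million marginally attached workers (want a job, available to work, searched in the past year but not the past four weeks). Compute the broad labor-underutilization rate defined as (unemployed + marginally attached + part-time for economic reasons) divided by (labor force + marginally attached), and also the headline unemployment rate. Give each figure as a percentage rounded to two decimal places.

Broad underutilization rate ≈ 12.32%; headline unemployment rate ≈ 6.44%.

Labor force = 161.70 + 11.13 = 172.83 million.
Numerator = 11.13 + 2.52 + 7.96 = 21.61 million.
Denominator = 172.83 + 2.52 = 175.35 million.
Broad rate = 21.61 / 175.35 = 12.32%.
Headline unemployment rate = 11.13 / 172.83 = 6.44%.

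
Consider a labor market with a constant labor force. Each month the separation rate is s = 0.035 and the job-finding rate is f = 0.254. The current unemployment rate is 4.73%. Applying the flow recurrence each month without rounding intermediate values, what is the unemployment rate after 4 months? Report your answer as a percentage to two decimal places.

With a fixed labor force, u_{t+1} = u_t + s·(1−u_t) − f·u_t = u_t·(1−s−f) + s.
Here 1−s−f = 0.711 and s = 0.035.
u_1 = 0.047300 × 0.711 + 0.035 = 0.068630.
u_2 = 0.068630 × 0.711 + 0.035 = 0.083796.
u_3 = 0.083796 × 0.711 + 0.035 = 0.094579.
u_4 = 0.094579 × 0.711 + 0.035 = 0.102246.

Unemployment rate after four months ≈ 10.22%.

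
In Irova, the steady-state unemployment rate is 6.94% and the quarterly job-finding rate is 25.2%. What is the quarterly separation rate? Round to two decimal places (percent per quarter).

Separation rate ≈ 1.88% per quarter.

From u* = s/(s+f): s = u·f/(1−u).
s = 0.0694 × 25.2 / (1 − 0.0694) = 1.7489 / 0.9306 ≈ 1.88% per quarter.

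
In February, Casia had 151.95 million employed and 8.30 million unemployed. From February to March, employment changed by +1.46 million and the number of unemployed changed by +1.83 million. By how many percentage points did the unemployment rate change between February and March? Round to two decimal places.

The unemployment rate changed by +1.01 percentage points.

February: labor force = 151.95 + 8.30 = 160.25; u = 8.30/160.25 = 5.18%.
March: labor force = 153.41 + 10.13 = 163.54; u = 10.13/163.54 = 6.19%.
Change = 6.19% − 5.18% = +1.01 pp.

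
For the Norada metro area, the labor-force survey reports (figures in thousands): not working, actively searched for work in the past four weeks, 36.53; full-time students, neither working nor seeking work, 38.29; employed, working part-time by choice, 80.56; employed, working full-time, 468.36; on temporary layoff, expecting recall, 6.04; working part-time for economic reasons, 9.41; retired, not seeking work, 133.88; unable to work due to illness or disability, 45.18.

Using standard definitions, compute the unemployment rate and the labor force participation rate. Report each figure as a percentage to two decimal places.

Unemployment rate ≈ 7.08%; labor force participation rate ≈ 73.44%.

Employed = 80.56 + 468.36 + 9.41 = 558.33 thousand (anyone who worked, including part-time for economic reasons, counts as employed).
Unemployed = 36.53 + 6.04 = 42.57 thousand (jobless and actively searching, or on temporary layoff).
Labor force = 558.33 + 42.57 = 600.90 thousand.
Not in labor force = 38.29 + 133.88 + 45.18 = 217.35 thousand (those not working and not actively searching are outside the labor force).
Civilian working-age population = 600.90 + 217.35 = 818.25 thousand.
Unemployment rate = 42.57 / 600.90 = 7.08%.
Labor force participation rate = 600.90 / 818.25 = 73.44%.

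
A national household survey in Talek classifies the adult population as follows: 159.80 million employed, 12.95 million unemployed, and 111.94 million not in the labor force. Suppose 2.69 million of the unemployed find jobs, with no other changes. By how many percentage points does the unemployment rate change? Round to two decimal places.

Initially, labor force = 159.80 + 12.95 = 172.75 million, so u = 12.95/172.75 = 7.50%.
After the change, unemployed falls and employed rises by 2.69; labor force unchanged → E = 162.49, U = 10.26, labor force = 172.75 million.
New unemployment rate = 10.26 / 172.75 = 5.94%.
Change = 5.94% − 7.50% = −1.56 percentage points.

The unemployment rate changes by −1.56 percentage points.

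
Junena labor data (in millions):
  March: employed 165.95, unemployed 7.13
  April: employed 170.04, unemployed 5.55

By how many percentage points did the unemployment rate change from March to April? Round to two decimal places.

March: labor force = 165.95 + 7.13 = 173.08; u = 7.13/173.08 = 4.12%.
April: labor force = 170.04 + 5.55 = 175.59; u = 5.55/175.59 = 3.16%.
Change = 3.16% − 4.12% = −0.96 pp.

The unemployment rate changed by −0.96 percentage points.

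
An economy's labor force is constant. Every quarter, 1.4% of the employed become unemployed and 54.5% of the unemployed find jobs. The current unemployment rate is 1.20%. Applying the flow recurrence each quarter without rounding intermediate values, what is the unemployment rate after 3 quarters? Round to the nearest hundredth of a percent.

Unemployment rate after three quarters ≈ 2.39%.

With a fixed labor force, u_{t+1} = u_t + s·(1−u_t) − f·u_t = u_t·(1−s−f) + s.
Here 1−s−f = 0.441 and s = 0.014.
u_1 = 0.012000 × 0.441 + 0.014 = 0.019292.
u_2 = 0.019292 × 0.441 + 0.014 = 0.022508.
u_3 = 0.022508 × 0.441 + 0.014 = 0.023926.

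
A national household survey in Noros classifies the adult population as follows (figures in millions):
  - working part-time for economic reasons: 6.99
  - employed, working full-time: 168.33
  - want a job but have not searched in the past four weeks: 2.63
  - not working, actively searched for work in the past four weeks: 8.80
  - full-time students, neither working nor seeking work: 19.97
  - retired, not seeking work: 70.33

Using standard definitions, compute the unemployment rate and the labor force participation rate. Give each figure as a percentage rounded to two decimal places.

Unemployment rate ≈ 4.78%; labor force participation rate ≈ 66.46%.

Employed = 6.99 + 168.33 = 175.32 million (anyone who worked, including part-time for economic reasons, counts as employed).
Unemployed = 8.80 million.
Labor force = 175.32 + 8.80 = 184.12 million.
Not in labor force = 2.63 + 19.97 + 70.33 = 92.93 million (those not working and not actively searching are outside the labor force — including those who want a job but have given up searching).
Civilian working-age population = 184.12 + 92.93 = 277.05 million.
Unemployment rate = 8.80 / 184.12 = 4.78%.
Labor force participation rate = 184.12 / 277.05 = 66.46%.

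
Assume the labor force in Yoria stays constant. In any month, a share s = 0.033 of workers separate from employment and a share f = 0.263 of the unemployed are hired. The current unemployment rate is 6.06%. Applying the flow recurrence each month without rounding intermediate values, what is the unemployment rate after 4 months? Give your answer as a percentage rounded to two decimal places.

With a fixed labor force, u_{t+1} = u_t + s·(1−u_t) − f·u_t = u_t·(1−s−f) + s.
Here 1−s−f = 0.704 and s = 0.033.
u_1 = 0.060600 × 0.704 + 0.033 = 0.075662.
u_2 = 0.075662 × 0.704 + 0.033 = 0.086266.
u_3 = 0.086266 × 0.704 + 0.033 = 0.093731.
u_4 = 0.093731 × 0.704 + 0.033 = 0.098987.

Unemployment rate after four months ≈ 9.90%.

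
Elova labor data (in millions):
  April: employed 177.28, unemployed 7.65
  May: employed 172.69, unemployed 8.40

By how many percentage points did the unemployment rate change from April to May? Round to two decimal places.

The unemployment rate changed by +0.50 percentage points.

April: labor force = 177.28 + 7.65 = 184.93; u = 7.65/184.93 = 4.14%.
May: labor force = 172.69 + 8.40 = 181.09; u = 8.40/181.09 = 4.64%.
Change = 4.64% − 4.14% = +0.50 pp.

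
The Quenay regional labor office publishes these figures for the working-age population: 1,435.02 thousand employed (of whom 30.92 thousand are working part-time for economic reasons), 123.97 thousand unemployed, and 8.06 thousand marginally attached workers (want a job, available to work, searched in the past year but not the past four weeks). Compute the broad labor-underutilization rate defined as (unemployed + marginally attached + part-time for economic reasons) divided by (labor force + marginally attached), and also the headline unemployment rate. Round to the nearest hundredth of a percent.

Labor force = 1,435.02 + 123.97 = 1,558.99 thousand.
Numerator = 123.97 + 8.06 + 30.92 = 162.95 thousand.
Denominator = 1,558.99 + 8.06 = 1,567.05 thousand.
Broad rate = 162.95 / 1,567.05 = 10.40%.
Headline unemployment rate = 123.97 / 1,558.99 = 7.95%.

Broad underutilization rate ≈ 10.40%; headline unemployment rate ≈ 7.95%.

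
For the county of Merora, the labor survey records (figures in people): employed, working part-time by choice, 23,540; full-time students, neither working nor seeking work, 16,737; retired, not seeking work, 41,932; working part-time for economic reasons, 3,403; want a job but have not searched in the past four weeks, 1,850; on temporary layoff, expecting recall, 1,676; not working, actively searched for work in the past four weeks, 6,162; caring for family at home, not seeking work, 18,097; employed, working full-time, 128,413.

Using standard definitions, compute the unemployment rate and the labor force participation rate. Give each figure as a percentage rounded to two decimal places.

Unemployment rate ≈ 4.80%; labor force participation rate ≈ 67.49%.

Employed = 23,540 + 3,403 + 128,413 = 155,356 (anyone who worked, including part-time for economic reasons, counts as employed).
Unemployed = 1,676 + 6,162 = 7,838 (jobless and actively searching, or on temporary layoff).
Labor force = 155,356 + 7,838 = 163,194.
Not in labor force = 16,737 + 41,932 + 1,850 + 18,097 = 78,616 (those not working and not actively searching are outside the labor force — including those who want a job but have given up searching).
Civilian working-age population = 163,194 + 78,616 = 241,810.
Unemployment rate = 7,838 / 163,194 = 4.80%.
Labor force participation rate = 163,194 / 241,810 = 67.49%.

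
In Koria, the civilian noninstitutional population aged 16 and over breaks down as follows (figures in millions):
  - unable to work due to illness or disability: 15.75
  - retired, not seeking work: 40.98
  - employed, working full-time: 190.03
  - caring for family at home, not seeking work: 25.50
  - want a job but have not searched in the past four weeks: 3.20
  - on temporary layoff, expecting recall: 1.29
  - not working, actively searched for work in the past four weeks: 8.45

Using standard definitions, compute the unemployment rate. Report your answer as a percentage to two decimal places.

Employed = 190.03 million.
Unemployed = 1.29 + 8.45 = 9.74 million (jobless and actively searching, or on temporary layoff).
Labor force = 190.03 + 9.74 = 199.77 million.
Unemployment rate = 9.74 / 199.77 = 4.88%.

Unemployment rate ≈ 4.88%.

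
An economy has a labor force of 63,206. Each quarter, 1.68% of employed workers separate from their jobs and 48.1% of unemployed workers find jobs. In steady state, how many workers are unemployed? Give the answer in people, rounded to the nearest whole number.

Steady-state unemployment rate u* = s/(s+f) = 1.68/(1.68+48.1) = 0.033748.
Unemployed = u* × labor force = 0.033748 × 63,206 ≈ 2,133.

About 2,133 are unemployed in steady state.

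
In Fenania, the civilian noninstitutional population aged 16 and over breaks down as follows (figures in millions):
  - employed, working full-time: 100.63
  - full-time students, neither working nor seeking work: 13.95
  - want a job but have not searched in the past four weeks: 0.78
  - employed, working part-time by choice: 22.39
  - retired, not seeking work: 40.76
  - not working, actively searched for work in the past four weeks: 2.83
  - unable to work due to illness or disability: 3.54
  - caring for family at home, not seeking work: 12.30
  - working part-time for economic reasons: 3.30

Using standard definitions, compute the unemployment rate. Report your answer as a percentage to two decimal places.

Unemployment rate ≈ 2.19%.

Employed = 100.63 + 22.39 + 3.30 = 126.32 million (anyone who worked, including part-time for economic reasons, counts as employed).
Unemployed = 2.83 million.
Labor force = 126.32 + 2.83 = 129.15 million.
Unemployment rate = 2.83 / 129.15 = 2.19%.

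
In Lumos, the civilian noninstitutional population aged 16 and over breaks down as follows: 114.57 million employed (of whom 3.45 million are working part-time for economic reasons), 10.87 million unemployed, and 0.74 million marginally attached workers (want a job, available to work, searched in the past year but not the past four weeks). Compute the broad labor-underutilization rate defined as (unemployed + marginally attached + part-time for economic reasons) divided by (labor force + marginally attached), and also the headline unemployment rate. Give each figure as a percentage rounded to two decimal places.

Broad underutilization rate ≈ 11.94%; headline unemployment rate ≈ 8.67%.

Labor force = 114.57 + 10.87 = 125.44 million.
Numerator = 10.87 + 0.74 + 3.45 = 15.06 million.
Denominator = 125.44 + 0.74 = 126.18 million.
Broad rate = 15.06 / 126.18 = 11.94%.
Headline unemployment rate = 10.87 / 125.44 = 8.67%.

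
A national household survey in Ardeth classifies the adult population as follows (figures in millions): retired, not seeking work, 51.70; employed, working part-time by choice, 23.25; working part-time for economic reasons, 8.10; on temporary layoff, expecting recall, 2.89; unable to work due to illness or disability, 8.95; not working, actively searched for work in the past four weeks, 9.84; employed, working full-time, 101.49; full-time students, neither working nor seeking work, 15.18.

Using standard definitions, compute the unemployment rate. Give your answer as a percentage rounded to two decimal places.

Employed = 23.25 + 8.10 + 101.49 = 132.84 million (anyone who worked, including part-time for economic reasons, counts as employed).
Unemployed = 2.89 + 9.84 = 12.73 million (jobless and actively searching, or on temporary layoff).
Labor force = 132.84 + 12.73 = 145.57 million.
Unemployment rate = 12.73 / 145.57 = 8.74%.

Unemployment rate ≈ 8.74%.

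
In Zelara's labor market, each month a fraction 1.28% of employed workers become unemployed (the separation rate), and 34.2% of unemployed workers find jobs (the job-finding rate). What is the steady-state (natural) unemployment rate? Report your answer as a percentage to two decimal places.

Steady-state unemployment rate ≈ 3.61%.

At steady state the flows balance: s·E = f·U, so U/(E+U) = s/(s+f).
u* = 1.28 / (1.28 + 34.2) = 1.28 / 35.48 = 3.61%.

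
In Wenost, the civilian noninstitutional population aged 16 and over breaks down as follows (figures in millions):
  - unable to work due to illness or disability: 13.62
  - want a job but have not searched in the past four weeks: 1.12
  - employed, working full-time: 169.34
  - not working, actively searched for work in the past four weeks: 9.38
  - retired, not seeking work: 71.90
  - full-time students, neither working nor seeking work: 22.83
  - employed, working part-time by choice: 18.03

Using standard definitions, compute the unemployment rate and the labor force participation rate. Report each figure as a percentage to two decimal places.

Employed = 169.34 + 18.03 = 187.37 million.
Unemployed = 9.38 million.
Labor force = 187.37 + 9.38 = 196.75 million.
Not in labor force = 13.62 + 1.12 + 71.90 + 22.83 = 109.47 million (those not working and not actively searching are outside the labor force — including those who want a job but have given up searching).
Civilian working-age population = 196.75 + 109.47 = 306.22 million.
Unemployment rate = 9.38 / 196.75 = 4.77%.
Labor force participation rate = 196.75 / 306.22 = 64.25%.

Unemployment rate ≈ 4.77%; labor force participation rate ≈ 64.25%.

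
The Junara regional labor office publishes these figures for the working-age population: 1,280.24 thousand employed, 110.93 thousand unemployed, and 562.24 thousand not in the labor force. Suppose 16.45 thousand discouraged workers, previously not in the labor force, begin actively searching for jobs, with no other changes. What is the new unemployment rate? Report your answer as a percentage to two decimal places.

New unemployment rate ≈ 9.05%.

Initially, labor force = 1,280.24 + 110.93 = 1,391.17 thousand, so u = 110.93/1,391.17 = 7.97%.
After the change, unemployed and labor force both rise by 16.45 → E = 1,280.24, U = 127.38, labor force = 1,407.62 thousand.
New unemployment rate = 127.38 / 1,407.62 = 9.05%.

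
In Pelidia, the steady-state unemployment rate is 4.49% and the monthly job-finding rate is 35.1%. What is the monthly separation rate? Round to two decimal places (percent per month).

From u* = s/(s+f): s = u·f/(1−u).
s = 0.0449 × 35.1 / (1 − 0.0449) = 1.5760 / 0.9551 ≈ 1.65% per month.

Separation rate ≈ 1.65% per month.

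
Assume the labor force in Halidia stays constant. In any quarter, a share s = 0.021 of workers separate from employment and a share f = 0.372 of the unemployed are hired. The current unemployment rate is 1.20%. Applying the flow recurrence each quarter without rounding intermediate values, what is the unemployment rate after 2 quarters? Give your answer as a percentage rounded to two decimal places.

Unemployment rate after two quarters ≈ 3.82%.

With a fixed labor force, u_{t+1} = u_t + s·(1−u_t) − f·u_t = u_t·(1−s−f) + s.
Here 1−s−f = 0.607 and s = 0.021.
u_1 = 0.012000 × 0.607 + 0.021 = 0.028284.
u_2 = 0.028284 × 0.607 + 0.021 = 0.038168.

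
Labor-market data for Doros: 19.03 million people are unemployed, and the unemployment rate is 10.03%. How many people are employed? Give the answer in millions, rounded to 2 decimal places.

Labor force = U / u = 19.03 / 0.1003 ≈ 189.73 million.
Employed = labor force − unemployed = 189.73 − 19.03 = 170.70 million.

About 170.70 million are employed.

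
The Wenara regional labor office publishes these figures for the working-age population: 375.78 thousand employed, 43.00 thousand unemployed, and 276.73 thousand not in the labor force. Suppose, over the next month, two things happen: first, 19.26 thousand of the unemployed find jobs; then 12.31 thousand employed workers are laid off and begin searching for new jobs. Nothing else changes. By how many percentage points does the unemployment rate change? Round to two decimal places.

Initially, labor force = 375.78 + 43.00 = 418.78 thousand, so u = 43.00/418.78 = 10.27%.
After the first change, unemployed falls and employed rises by 19.26; labor force unchanged → E = 395.04, U = 23.74, labor force = 418.78 thousand.
After the second change, employed falls and unemployed rises by 12.31; labor force unchanged → E = 382.73, U = 36.05, labor force = 418.78 thousand.
New unemployment rate = 36.05 / 418.78 = 8.61%.
Change = 8.61% − 10.27% = −1.66 percentage points.

The unemployment rate changes by −1.66 percentage points.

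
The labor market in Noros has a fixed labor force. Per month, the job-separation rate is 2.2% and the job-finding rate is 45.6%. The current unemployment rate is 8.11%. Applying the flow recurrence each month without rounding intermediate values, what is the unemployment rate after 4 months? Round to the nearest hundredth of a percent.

Unemployment rate after four months ≈ 4.86%.

With a fixed labor force, u_{t+1} = u_t + s·(1−u_t) − f·u_t = u_t·(1−s−f) + s.
Here 1−s−f = 0.522 and s = 0.022.
u_1 = 0.081100 × 0.522 + 0.022 = 0.064334.
u_2 = 0.064334 × 0.522 + 0.022 = 0.055582.
u_3 = 0.055582 × 0.522 + 0.022 = 0.051014.
u_4 = 0.051014 × 0.522 + 0.022 = 0.048629.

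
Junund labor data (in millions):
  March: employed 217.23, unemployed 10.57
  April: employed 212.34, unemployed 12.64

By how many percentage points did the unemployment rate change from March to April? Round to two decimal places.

The unemployment rate changed by +0.98 percentage points.

March: labor force = 217.23 + 10.57 = 227.80; u = 10.57/227.80 = 4.64%.
April: labor force = 212.34 + 12.64 = 224.98; u = 12.64/224.98 = 5.62%.
Change = 5.62% − 4.64% = +0.98 pp.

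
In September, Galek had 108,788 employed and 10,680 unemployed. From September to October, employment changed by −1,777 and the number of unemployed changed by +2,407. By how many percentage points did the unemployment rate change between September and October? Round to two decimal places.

September: labor force = 108,788 + 10,680 = 119,468; u = 10,680/119,468 = 8.94%.
October: labor force = 107,011 + 13,087 = 120,098; u = 13,087/120,098 = 10.90%.
Change = 10.90% − 8.94% = +1.96 pp.

The unemployment rate changed by +1.96 percentage points.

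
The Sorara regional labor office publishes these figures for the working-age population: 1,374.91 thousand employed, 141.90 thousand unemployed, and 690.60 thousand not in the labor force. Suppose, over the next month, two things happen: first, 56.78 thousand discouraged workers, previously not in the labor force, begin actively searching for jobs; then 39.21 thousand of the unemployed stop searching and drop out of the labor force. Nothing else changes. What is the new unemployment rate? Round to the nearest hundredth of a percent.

Initially, labor force = 1,374.91 + 141.90 = 1,516.81 thousand, so u = 141.90/1,516.81 = 9.36%.
After the first change, unemployed and labor force both rise by 56.78 → E = 1,374.91, U = 198.68, labor force = 1,573.59 thousand.
After the second change, unemployed and labor force both fall by 39.21 → E = 1,374.91, U = 159.47, labor force = 1,534.38 thousand.
New unemployment rate = 159.47 / 1,534.38 = 10.39%.

New unemployment rate ≈ 10.39%.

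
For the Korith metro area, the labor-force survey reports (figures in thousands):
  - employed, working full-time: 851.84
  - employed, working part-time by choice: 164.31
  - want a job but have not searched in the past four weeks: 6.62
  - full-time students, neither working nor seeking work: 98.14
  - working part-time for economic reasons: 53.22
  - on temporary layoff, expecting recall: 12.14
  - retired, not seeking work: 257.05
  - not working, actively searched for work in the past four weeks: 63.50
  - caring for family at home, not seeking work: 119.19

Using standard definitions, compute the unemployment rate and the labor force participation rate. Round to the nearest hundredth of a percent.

Employed = 851.84 + 164.31 + 53.22 = 1,069.37 thousand (anyone who worked, including part-time for economic reasons, counts as employed).
Unemployed = 12.14 + 63.50 = 75.64 thousand (jobless and actively searching, or on temporary layoff).
Labor force = 1,069.37 + 75.64 = 1,145.01 thousand.
Not in labor force = 6.62 + 98.14 + 257.05 + 119.19 = 481.00 thousand (those not working and not actively searching are outside the labor force — including those who want a job but have given up searching).
Civilian working-age population = 1,145.01 + 481.00 = 1,626.01 thousand.
Unemployment rate = 75.64 / 1,145.01 = 6.61%.
Labor force participation rate = 1,145.01 / 1,626.01 = 70.42%.

Unemployment rate ≈ 6.61%; labor force participation rate ≈ 70.42%.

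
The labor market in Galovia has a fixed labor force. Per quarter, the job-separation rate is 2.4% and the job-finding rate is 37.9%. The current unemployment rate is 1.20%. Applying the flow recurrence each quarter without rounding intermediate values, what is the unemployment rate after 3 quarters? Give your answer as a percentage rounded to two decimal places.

Unemployment rate after three quarters ≈ 4.94%.

With a fixed labor force, u_{t+1} = u_t + s·(1−u_t) − f·u_t = u_t·(1−s−f) + s.
Here 1−s−f = 0.597 and s = 0.024.
u_1 = 0.012000 × 0.597 + 0.024 = 0.031164.
u_2 = 0.031164 × 0.597 + 0.024 = 0.042605.
u_3 = 0.042605 × 0.597 + 0.024 = 0.049435.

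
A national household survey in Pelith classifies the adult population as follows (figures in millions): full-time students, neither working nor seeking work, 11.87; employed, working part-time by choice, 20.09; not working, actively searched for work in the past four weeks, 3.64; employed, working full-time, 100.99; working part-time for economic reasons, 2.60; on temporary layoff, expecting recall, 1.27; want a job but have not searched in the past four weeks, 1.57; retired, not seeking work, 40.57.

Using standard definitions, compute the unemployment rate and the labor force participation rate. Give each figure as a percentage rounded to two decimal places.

Employed = 20.09 + 100.99 + 2.60 = 123.68 million (anyone who worked, including part-time for economic reasons, counts as employed).
Unemployed = 3.64 + 1.27 = 4.91 million (jobless and actively searching, or on temporary layoff).
Labor force = 123.68 + 4.91 = 128.59 million.
Not in labor force = 11.87 + 1.57 + 40.57 = 54.01 million (those not working and not actively searching are outside the labor force — including those who want a job but have given up searching).
Civilian working-age population = 128.59 + 54.01 = 182.60 million.
Unemployment rate = 4.91 / 128.59 = 3.82%.
Labor force participation rate = 128.59 / 182.60 = 70.42%.

Unemployment rate ≈ 3.82%; labor force participation rate ≈ 70.42%.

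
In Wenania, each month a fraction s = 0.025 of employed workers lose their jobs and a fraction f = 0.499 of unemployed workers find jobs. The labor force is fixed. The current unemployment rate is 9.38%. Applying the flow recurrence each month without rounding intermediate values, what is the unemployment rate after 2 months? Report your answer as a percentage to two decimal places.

Unemployment rate after two months ≈ 5.82%.

With a fixed labor force, u_{t+1} = u_t + s·(1−u_t) − f·u_t = u_t·(1−s−f) + s.
Here 1−s−f = 0.476 and s = 0.025.
u_1 = 0.093800 × 0.476 + 0.025 = 0.069649.
u_2 = 0.069649 × 0.476 + 0.025 = 0.058153.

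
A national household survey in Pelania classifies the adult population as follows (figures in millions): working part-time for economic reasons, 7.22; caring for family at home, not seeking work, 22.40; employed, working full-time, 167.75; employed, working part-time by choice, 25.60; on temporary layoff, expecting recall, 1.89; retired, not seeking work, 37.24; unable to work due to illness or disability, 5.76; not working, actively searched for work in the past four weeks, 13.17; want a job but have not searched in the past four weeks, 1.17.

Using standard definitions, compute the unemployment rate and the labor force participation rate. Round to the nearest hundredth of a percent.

Employed = 7.22 + 167.75 + 25.60 = 200.57 million (anyone who worked, including part-time for economic reasons, counts as employed).
Unemployed = 1.89 + 13.17 = 15.06 million (jobless and actively searching, or on temporary layoff).
Labor force = 200.57 + 15.06 = 215.63 million.
Not in labor force = 22.40 + 37.24 + 5.76 + 1.17 = 66.57 million (those not working and not actively searching are outside the labor force — including those who want a job but have given up searching).
Civilian working-age population = 215.63 + 66.57 = 282.20 million.
Unemployment rate = 15.06 / 215.63 = 6.98%.
Labor force participation rate = 215.63 / 282.20 = 76.41%.

Unemployment rate ≈ 6.98%; labor force participation rate ≈ 76.41%.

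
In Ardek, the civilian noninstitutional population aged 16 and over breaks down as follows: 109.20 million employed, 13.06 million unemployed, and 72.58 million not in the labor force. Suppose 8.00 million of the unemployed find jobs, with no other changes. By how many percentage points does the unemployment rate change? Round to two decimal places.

Initially, labor force = 109.20 + 13.06 = 122.26 million, so u = 13.06/122.26 = 10.68%.
After the change, unemployed falls and employed rises by 8.00; labor force unchanged → E = 117.20, U = 5.06, labor force = 122.26 million.
New unemployment rate = 5.06 / 122.26 = 4.14%.
Change = 4.14% − 10.68% = −6.54 percentage points.

The unemployment rate changes by −6.54 percentage points.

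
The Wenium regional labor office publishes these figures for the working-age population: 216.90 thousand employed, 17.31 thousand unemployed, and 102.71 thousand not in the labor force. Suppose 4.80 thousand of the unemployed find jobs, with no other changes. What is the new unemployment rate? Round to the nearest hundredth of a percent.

New unemployment rate ≈ 5.34%.

Initially, labor force = 216.90 + 17.31 = 234.21 thousand, so u = 17.31/234.21 = 7.39%.
After the change, unemployed falls and employed rises by 4.80; labor force unchanged → E = 221.70, U = 12.51, labor force = 234.21 thousand.
New unemployment rate = 12.51 / 234.21 = 5.34%.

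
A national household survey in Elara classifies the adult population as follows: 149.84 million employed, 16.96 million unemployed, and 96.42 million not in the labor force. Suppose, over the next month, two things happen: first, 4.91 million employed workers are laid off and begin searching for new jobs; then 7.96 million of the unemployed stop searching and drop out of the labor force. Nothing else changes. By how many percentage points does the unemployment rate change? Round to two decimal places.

The unemployment rate changes by −1.41 percentage points.

Initially, labor force = 149.84 + 16.96 = 166.80 million, so u = 16.96/166.80 = 10.17%.
After the first change, employed falls and unemployed rises by 4.91; labor force unchanged → E = 144.93, U = 21.87, labor force = 166.80 million.
After the second change, unemployed and labor force both fall by 7.96 → E = 144.93, U = 13.91, labor force = 158.84 million.
New unemployment rate = 13.91 / 158.84 = 8.76%.
Change = 8.76% − 10.17% = −1.41 percentage points.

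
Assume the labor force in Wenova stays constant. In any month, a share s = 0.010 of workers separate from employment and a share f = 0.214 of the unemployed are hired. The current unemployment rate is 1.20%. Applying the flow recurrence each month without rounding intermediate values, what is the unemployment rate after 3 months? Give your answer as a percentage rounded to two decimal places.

Unemployment rate after three months ≈ 2.94%.

With a fixed labor force, u_{t+1} = u_t + s·(1−u_t) − f·u_t = u_t·(1−s−f) + s.
Here 1−s−f = 0.776 and s = 0.010.
u_1 = 0.012000 × 0.776 + 0.010 = 0.019312.
u_2 = 0.019312 × 0.776 + 0.010 = 0.024986.
u_3 = 0.024986 × 0.776 + 0.010 = 0.029389.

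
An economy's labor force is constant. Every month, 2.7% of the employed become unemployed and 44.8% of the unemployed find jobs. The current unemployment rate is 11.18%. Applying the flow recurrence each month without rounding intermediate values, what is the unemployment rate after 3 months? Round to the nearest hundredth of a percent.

With a fixed labor force, u_{t+1} = u_t + s·(1−u_t) − f·u_t = u_t·(1−s−f) + s.
Here 1−s−f = 0.525 and s = 0.027.
u_1 = 0.111800 × 0.525 + 0.027 = 0.085695.
u_2 = 0.085695 × 0.525 + 0.027 = 0.071990.
u_3 = 0.071990 × 0.525 + 0.027 = 0.064795.

Unemployment rate after three months ≈ 6.48%.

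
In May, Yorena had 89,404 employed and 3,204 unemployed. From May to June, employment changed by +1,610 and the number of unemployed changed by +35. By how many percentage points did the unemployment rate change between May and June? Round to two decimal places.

The unemployment rate changed by −0.02 percentage points.

May: labor force = 89,404 + 3,204 = 92,608; u = 3,204/92,608 = 3.46%.
June: labor force = 91,014 + 3,239 = 94,253; u = 3,239/94,253 = 3.44%.
Change = 3.44% − 3.46% = −0.02 pp.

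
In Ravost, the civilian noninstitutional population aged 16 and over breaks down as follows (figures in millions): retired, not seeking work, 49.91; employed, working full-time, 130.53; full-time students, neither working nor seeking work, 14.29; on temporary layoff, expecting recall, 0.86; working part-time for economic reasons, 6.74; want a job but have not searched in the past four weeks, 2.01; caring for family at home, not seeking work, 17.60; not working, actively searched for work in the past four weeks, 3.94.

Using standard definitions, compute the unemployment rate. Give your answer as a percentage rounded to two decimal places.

Employed = 130.53 + 6.74 = 137.27 million (anyone who worked, including part-time for economic reasons, counts as employed).
Unemployed = 0.86 + 3.94 = 4.80 million (jobless and actively searching, or on temporary layoff).
Labor force = 137.27 + 4.80 = 142.07 million.
Unemployment rate = 4.80 / 142.07 = 3.38%.

Unemployment rate ≈ 3.38%.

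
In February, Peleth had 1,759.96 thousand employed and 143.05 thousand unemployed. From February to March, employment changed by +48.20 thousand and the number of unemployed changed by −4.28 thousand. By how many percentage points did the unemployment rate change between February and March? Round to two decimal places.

February: labor force = 1,759.96 + 143.05 = 1,903.01; u = 143.05/1,903.01 = 7.52%.
March: labor force = 1,808.16 + 138.77 = 1,946.93; u = 138.77/1,946.93 = 7.13%.
Change = 7.13% − 7.52% = −0.39 pp.

The unemployment rate changed by −0.39 percentage points.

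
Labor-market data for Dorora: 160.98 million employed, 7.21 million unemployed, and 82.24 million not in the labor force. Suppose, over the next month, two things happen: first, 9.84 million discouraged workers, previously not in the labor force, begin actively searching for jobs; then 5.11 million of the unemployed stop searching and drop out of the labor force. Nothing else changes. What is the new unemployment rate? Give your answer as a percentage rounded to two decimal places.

New unemployment rate ≈ 6.90%.

Initially, labor force = 160.98 + 7.21 = 168.19 million, so u = 7.21/168.19 = 4.29%.
After the first change, unemployed and labor force both rise by 9.84 → E = 160.98, U = 17.05, labor force = 178.03 million.
After the second change, unemployed and labor force both fall by 5.11 → E = 160.98, U = 11.94, labor force = 172.92 million.
New unemployment rate = 11.94 / 172.92 = 6.90%.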